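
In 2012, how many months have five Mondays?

A month of length L has five Mondays iff its first Monday is on day ≤ L−28 (so day 1–3 in a 31-day month, 1–2 in a 30-day month, day 1 in a leap February).
Checking each month of 2012: Jan starts Sun (31d) ✓; Feb starts Wed (29d); Mar starts Thu (31d); Apr starts Sun (30d) ✓; May starts Tue (31d); Jun starts Fri (30d); Jul starts Sun (31d) ✓; Aug starts Wed (31d); Sep starts Sat (30d); Oct starts Mon (31d) ✓; Nov starts Thu (30d); Dec starts Sat (31d) ✓.
Five-Monday months: January, April, July, October, December → 5.

5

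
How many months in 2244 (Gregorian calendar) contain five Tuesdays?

5

A month of length L has five Tuesdays iff its first Tuesday is on day ≤ L−28 (so day 1–3 in a 31-day month, 1–2 in a 30-day month, day 1 in a leap February).
Checking each month of 2244: Jan starts Mon (31d) ✓; Feb starts Thu (29d); Mar starts Fri (31d); Apr starts Mon (30d) ✓; May starts Wed (31d); Jun starts Sat (30d); Jul starts Mon (31d) ✓; Aug starts Thu (31d); Sep starts Sun (30d); Oct starts Tue (31d) ✓; Nov starts Fri (30d); Dec starts Sun (31d) ✓.
Five-Tuesday months: January, April, July, October, December → 5.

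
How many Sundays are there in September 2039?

September 2039 has 30 days and begins on Thursday.
The first Sunday is September 4.
Sundays fall on 4, 11, 18, 25 — that's 4.

4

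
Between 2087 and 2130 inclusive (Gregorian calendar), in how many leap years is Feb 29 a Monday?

1

Leap years in 2087–2130: 10 of them.
Feb 29 weekday advances by 5 (mod 7) from one leap year to the next four years later (or differs when a century non-leap intervenes).
Leap-day weekdays: 2088:Sun 2092:Fri 2096:Wed 2104:Fri 2108:Wed 2112:Mon✓ 2116:Sat 2120:Thu 2124:Tue 2128:Sun
Monday: 2112 → 1.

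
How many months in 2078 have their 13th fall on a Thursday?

2

Check the 13th of each month of 2078: Jan 13: Thu, Feb 13: Sun, Mar 13: Sun, Apr 13: Wed, May 13: Fri, Jun 13: Mon, Jul 13: Wed, Aug 13: Sat, Sep 13: Tue, Oct 13: Thu, Nov 13: Sun, Dec 13: Tue.
Thursday occurs in January, October — 2 months.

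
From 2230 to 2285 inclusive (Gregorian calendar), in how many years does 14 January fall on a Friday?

8

Track 14 January's weekday year by year (advancing +1, or +2 across a Feb 29):
  2230: Thu  2231: Fri (+1) ✓  2232: Sat (+1)  2233: Mon (+2)  2234: Tue (+1)
  2235: Wed (+1)  2236: Thu (+1)  2237: Sat (+2)  2238: Sun (+1)  2239: Mon (+1)
  2240: Tue (+1)  2241: Thu (+2)  2242: Fri (+1) ✓  2243: Sat (+1)  … (28 more years) …
  2272: Sun (+1)  2273: Tue (+2)  2274: Wed (+1)  2275: Thu (+1)  2276: Fri (+1) ✓
  2277: Sun (+2)  2278: Mon (+1)  2279: Tue (+1)  2280: Wed (+1)  2281: Fri (+2) ✓
  2282: Sat (+1)  2283: Sun (+1)  2284: Mon (+1)  2285: Wed (+2)
Friday years: 2231, 2242, 2248, 2253, 2259, 2270, 2276, 2281 — 8 in total.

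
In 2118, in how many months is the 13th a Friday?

1

Check the 13th of each month of 2118: Jan 13: Thu, Feb 13: Sun, Mar 13: Sun, Apr 13: Wed, May 13: Fri, Jun 13: Mon, Jul 13: Wed, Aug 13: Sat, Sep 13: Tue, Oct 13: Thu, Nov 13: Sun, Dec 13: Tue.
Friday occurs in May — 1 month.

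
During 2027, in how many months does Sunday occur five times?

4

A month of length L has five Sundays iff its first Sunday is on day ≤ L−28 (so day 1–3 in a 31-day month, 1–2 in a 30-day month, day 1 in a leap February).
Checking each month of 2027: Jan starts Fri (31d) ✓; Feb starts Mon (28d); Mar starts Mon (31d); Apr starts Thu (30d); May starts Sat (31d) ✓; Jun starts Tue (30d); Jul starts Thu (31d); Aug starts Sun (31d) ✓; Sep starts Wed (30d); Oct starts Fri (31d) ✓; Nov starts Mon (30d); Dec starts Wed (31d).
Five-Sunday months: January, May, August, October → 4.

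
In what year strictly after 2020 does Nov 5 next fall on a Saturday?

From one year to the next, a fixed date's weekday advances by 1, or by 2 when a Feb 29 lies between the two dates.
2020: November 5 is Thursday.
2021: Friday (+1)
2022: Saturday (+1)
Nov 5 falls on a Saturday in 2022.

2022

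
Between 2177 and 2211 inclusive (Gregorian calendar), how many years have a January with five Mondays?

January has 31 days; it has five Mondays when Monday falls among the first (month-length − 28) days — i.e. when January 1 is one of Monday/Sunday/Saturday.
January 1 by year: 2177:Wed 2178:Thu 2179:Fri 2180:Sat✓ 2181:Mon✓ 2182:Tue 2183:Wed 2184:Thu 2185:Sat✓ 2186:Sun✓ 2187:Mon✓ 2188:Tue 2189:Thu 2190:Fri 2191:Sat✓ …(5 more)… 2197:Sun✓ 2198:Mon✓ 2199:Tue 2200:Wed 2201:Thu 2202:Fri 2203:Sat✓ 2204:Sun✓ 2205:Tue 2206:Wed 2207:Thu 2208:Fri 2209:Sun✓ 2210:Mon✓ 2211:Tue
Years with five Mondays: 2180, 2181, 2185, 2186, 2187, 2191, 2192, 2197, 2198, 2203, 2204, 2209, 2210 → 13.

13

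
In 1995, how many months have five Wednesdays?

4

A month of length L has five Wednesdays iff its first Wednesday is on day ≤ L−28 (so day 1–3 in a 31-day month, 1–2 in a 30-day month, day 1 in a leap February).
Checking each month of 1995: Jan starts Sun (31d); Feb starts Wed (28d); Mar starts Wed (31d) ✓; Apr starts Sat (30d); May starts Mon (31d) ✓; Jun starts Thu (30d); Jul starts Sat (31d); Aug starts Tue (31d) ✓; Sep starts Fri (30d); Oct starts Sun (31d); Nov starts Wed (30d) ✓; Dec starts Fri (31d).
Five-Wednesday months: March, May, August, November → 4.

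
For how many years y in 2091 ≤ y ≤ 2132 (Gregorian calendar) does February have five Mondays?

1

February has 28 days (29 in leap years); it has five Mondays when Monday falls among the first (month-length − 28) days — i.e. when February 1 is Monday in a leap year (never in a common year).
February 1 by year: 2091:Thu 2092:Fri 2093:Sun 2094:Mon 2095:Tue 2096:Wed 2097:Fri 2098:Sat 2099:Sun 2100:Mon 2101:Tue 2102:Wed 2103:Thu 2104:Fri 2105:Sun …(12 more)… 2118:Tue 2119:Wed 2120:Thu 2121:Sat 2122:Sun 2123:Mon 2124:Tue 2125:Thu 2126:Fri 2127:Sat 2128:Sun 2129:Tue 2130:Wed 2131:Thu 2132:Fri
Years with five Mondays: 2112 → 1.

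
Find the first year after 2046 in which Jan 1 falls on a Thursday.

2054

Jan 1 advances by 2 weekdays after a leap year and by 1 after a common year.
2046: Jan 1 is Monday.
2047: Tuesday
2048: Wednesday (leap)
2049: Friday
2050: Saturday
2051: Sunday
2052: Monday (leap)
2053: Wednesday
2054: Thursday
2054 begins on a Thursday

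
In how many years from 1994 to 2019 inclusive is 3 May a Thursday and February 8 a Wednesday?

1

Check each year's weekday for 3 May and February 8:
  1994: Tue/Tue  1995: Wed/Wed  1996: Fri/Thu  1997: Sat/Sat  1998: Sun/Sun  1999: Mon/Mon  2000: Wed/Tue  2001: Thu/Thu  2002: Fri/Fri  2003: Sat/Sat  2004: Mon/Sun  2005: Tue/Tue  2006: Wed/Wed  2007: Thu/Thu  2008: Sat/Fri  2009: Sun/Sun  2010: Mon/Mon  2011: Tue/Tue  2012: Thu/Wed ✓  2013: Fri/Fri  2014: Sat/Sat  2015: Sun/Sun  2016: Tue/Mon  2017: Wed/Wed  2018: Thu/Thu  2019: Fri/Fri
Both conditions hold in: 2012 — 1.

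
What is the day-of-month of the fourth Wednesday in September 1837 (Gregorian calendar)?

27

September 1, 1837 is a Friday, so the first Wednesday is the 6th.
The fourth Wednesday is 6 + 21 = 27.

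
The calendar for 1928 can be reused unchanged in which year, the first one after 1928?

Two years share a calendar iff Jan 1 falls on the same weekday and both are leap or both are common. 1928: Jan 1 is Sunday, leap year.
1929: Jan 1 Tuesday, common
1930: Jan 1 Wednesday, common
1931: Jan 1 Thursday, common
1932: Jan 1 Friday, leap
1933: Jan 1 Sunday, common
1934: Jan 1 Monday, common
1935: Jan 1 Tuesday, common
1936: Jan 1 Wednesday, leap
1937: Jan 1 Friday, common
1938: Jan 1 Saturday, common
1939: Jan 1 Sunday, common
1940: Jan 1 Monday, leap
1941: Jan 1 Wednesday, common
1942: Jan 1 Thursday, common
1943: Jan 1 Friday, common
1944: Jan 1 Saturday, leap
1945: Jan 1 Monday, common
1946: Jan 1 Tuesday, common
1947: Jan 1 Wednesday, common
1948: Jan 1 Thursday, leap
1949: Jan 1 Saturday, common
1950: Jan 1 Sunday, common
1951: Jan 1 Monday, common
1952: Jan 1 Tuesday, leap
1953: Jan 1 Thursday, common
1954: Jan 1 Friday, common
1955: Jan 1 Saturday, common
1956: Jan 1 Sunday, leap
1956 matches on both conditions.

1956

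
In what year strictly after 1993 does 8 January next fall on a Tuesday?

2002

From one year to the next, a fixed date's weekday advances by 1, or by 2 when a Feb 29 lies between the two dates.
1993: January 8 is Friday.
1994: Saturday (+1)
1995: Sunday (+1)
1996: Monday (+1)
1997: Wednesday (+2)
1998: Thursday (+1)
1999: Friday (+1)
2000: Saturday (+1)
2001: Monday (+2)
2002: Tuesday (+1)
8 January falls on a Tuesday in 2002.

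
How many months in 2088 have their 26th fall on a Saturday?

1

Check the 26th of each month of 2088: Jan 26: Mon, Feb 26: Thu, Mar 26: Fri, Apr 26: Mon, May 26: Wed, Jun 26: Sat, Jul 26: Mon, Aug 26: Thu, Sep 26: Sun, Oct 26: Tue, Nov 26: Fri, Dec 26: Sun.
Saturday occurs in June — 1 month.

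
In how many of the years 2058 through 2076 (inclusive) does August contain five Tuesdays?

7

August has 31 days; it has five Tuesdays when Tuesday falls among the first (month-length − 28) days — i.e. when August 1 is one of Tuesday/Monday/Sunday.
August 1 by year: 2058:Thu 2059:Fri 2060:Sun✓ 2061:Mon✓ 2062:Tue✓ 2063:Wed 2064:Fri 2065:Sat 2066:Sun✓ 2067:Mon✓ 2068:Wed 2069:Thu 2070:Fri 2071:Sat 2072:Mon✓ 2073:Tue✓ 2074:Wed 2075:Thu 2076:Sat
Years with five Tuesdays: 2060, 2061, 2062, 2066, 2067, 2072, 2073 → 7.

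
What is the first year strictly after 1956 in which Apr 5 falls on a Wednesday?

From one year to the next, a fixed date's weekday advances by 1, or by 2 when a Feb 29 lies between the two dates.
1956: April 5 is Thursday.
1957: Friday (+1)
1958: Saturday (+1)
1959: Sunday (+1)
1960: Tuesday (+2)
1961: Wednesday (+1)
Apr 5 falls on a Wednesday in 1961.

1961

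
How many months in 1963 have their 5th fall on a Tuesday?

3

Check the 5th of each month of 1963: Jan 5: Sat, Feb 5: Tue, Mar 5: Tue, Apr 5: Fri, May 5: Sun, Jun 5: Wed, Jul 5: Fri, Aug 5: Mon, Sep 5: Thu, Oct 5: Sat, Nov 5: Tue, Dec 5: Thu.
Tuesday occurs in February, March, November — 3 months.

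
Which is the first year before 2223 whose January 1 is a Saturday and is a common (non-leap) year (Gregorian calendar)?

2214

Jan 1 advances by 2 weekdays after a leap year and by 1 after a common year.
2223: Jan 1 is Wednesday.
2222: Tuesday
2221: Monday
2220: Saturday (leap)
2219: Friday
2218: Thursday
2217: Wednesday
2216: Monday (leap)
2215: Sunday
2214: Saturday
2214 begins on a Saturday and is a common year.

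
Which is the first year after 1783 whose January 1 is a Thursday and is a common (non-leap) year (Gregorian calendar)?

Jan 1 advances by 2 weekdays after a leap year and by 1 after a common year.
1783: Jan 1 is Wednesday.
1784: Thursday (leap)
1785: Saturday
1786: Sunday
1787: Monday
1788: Tuesday (leap)
1789: Thursday
1789 begins on a Thursday and is a common year.

1789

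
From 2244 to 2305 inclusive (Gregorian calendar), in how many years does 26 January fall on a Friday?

9

Track 26 January's weekday year by year (advancing +1, or +2 across a Feb 29):
  2244: Fri ✓  2245: Sun (+2)  2246: Mon (+1)  2247: Tue (+1)  2248: Wed (+1)
  2249: Fri (+2) ✓  2250: Sat (+1)  2251: Sun (+1)  2252: Mon (+1)  2253: Wed (+2)
  2254: Thu (+1)  2255: Fri (+1) ✓  2256: Sat (+1)  2257: Mon (+2)  … (34 more years) …
  2292: Tue (+1)  2293: Thu (+2)  2294: Fri (+1) ✓  2295: Sat (+1)  2296: Sun (+1)
  2297: Tue (+2)  2298: Wed (+1)  2299: Thu (+1)  2300: Fri (+1) ✓  2301: Sat (+1)
  2302: Sun (+1)  2303: Mon (+1)  2304: Tue (+1)  2305: Thu (+2)
Friday years: 2244, 2249, 2255, 2266, 2272, 2277, 2283, 2294, 2300 — 9 in total.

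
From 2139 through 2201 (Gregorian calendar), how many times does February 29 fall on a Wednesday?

Leap years in 2139–2201: 15 of them.
Feb 29 weekday advances by 5 (mod 7) from one leap year to the next four years later (or differs when a century non-leap intervenes).
Leap-day weekdays: 2140:Mon 2144:Sat 2148:Thu 2152:Tue 2156:Sun 2160:Fri 2164:Wed✓ 2168:Mon 2172:Sat 2176:Thu 2180:Tue 2184:Sun 2188:Fri 2192:Wed✓ 2196:Mon
Wednesday: 2164, 2192 → 2.

2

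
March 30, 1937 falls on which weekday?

Tuesday

January 1, 1937 is a Friday.
March 30 is day 89 of the year, i.e. 88 days after Jan 1.
88 mod 7 = 4, so advance 4 weekdays from Friday: Tuesday.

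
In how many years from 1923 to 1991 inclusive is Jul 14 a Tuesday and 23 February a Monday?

Check each year's weekday for Jul 14 and 23 February:
  1923: Sat/Fri  1924: Mon/Sat  1925: Tue/Mon ✓  1926: Wed/Tue  1927: Thu/Wed  1928: Sat/Thu  1929: Sun/Sat  1930: Mon/Sun  1931: Tue/Mon ✓  1932: Thu/Tue  1933: Fri/Thu  1934: Sat/Fri  1935: Sun/Sat  1936: Tue/Sun  …(41 more)…  1978: Fri/Thu  1979: Sat/Fri  1980: Mon/Sat  1981: Tue/Mon ✓  1982: Wed/Tue  1983: Thu/Wed  1984: Sat/Thu  1985: Sun/Sat  1986: Mon/Sun  1987: Tue/Mon ✓  1988: Thu/Tue  1989: Fri/Thu  1990: Sat/Fri  1991: Sun/Sat
Both conditions hold in: 1925, 1931, 1942, 1953, 1959, 1970, 1981, 1987 — 8.

8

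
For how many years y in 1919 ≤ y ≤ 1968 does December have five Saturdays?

22

December has 31 days; it has five Saturdays when Saturday falls among the first (month-length − 28) days — i.e. when December 1 is one of Saturday/Friday/Thursday.
December 1 by year: 1919:Mon 1920:Wed 1921:Thu✓ 1922:Fri✓ 1923:Sat✓ 1924:Mon 1925:Tue 1926:Wed 1927:Thu✓ 1928:Sat✓ 1929:Sun 1930:Mon 1931:Tue 1932:Thu✓ 1933:Fri✓ …(20 more)… 1954:Wed 1955:Thu✓ 1956:Sat✓ 1957:Sun 1958:Mon 1959:Tue 1960:Thu✓ 1961:Fri✓ 1962:Sat✓ 1963:Sun 1964:Tue 1965:Wed 1966:Thu✓ 1967:Fri✓ 1968:Sun
Years with five Saturdays: 1921, 1922, 1923, 1927, 1928, 1932, 1933, 1934, 1938, 1939, 1944, 1945, 1949, 1950, 1951, 1955, 1956, 1960, 1961, 1962, 1966, 1967 → 22.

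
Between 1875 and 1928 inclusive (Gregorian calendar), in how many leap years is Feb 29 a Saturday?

2

Leap years in 1875–1928: 13 of them.
Feb 29 weekday advances by 5 (mod 7) from one leap year to the next four years later (or differs when a century non-leap intervenes).
Leap-day weekdays: 1876:Tue 1880:Sun 1884:Fri 1888:Wed 1892:Mon 1896:Sat✓ 1904:Mon 1908:Sat✓ 1912:Thu 1916:Tue 1920:Sun 1924:Fri 1928:Wed
Saturday: 1896, 1908 → 2.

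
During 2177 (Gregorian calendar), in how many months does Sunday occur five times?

4

A month of length L has five Sundays iff its first Sunday is on day ≤ L−28 (so day 1–3 in a 31-day month, 1–2 in a 30-day month, day 1 in a leap February).
Checking each month of 2177: Jan starts Wed (31d); Feb starts Sat (28d); Mar starts Sat (31d) ✓; Apr starts Tue (30d); May starts Thu (31d); Jun starts Sun (30d) ✓; Jul starts Tue (31d); Aug starts Fri (31d) ✓; Sep starts Mon (30d); Oct starts Wed (31d); Nov starts Sat (30d) ✓; Dec starts Mon (31d).
Five-Sunday months: March, June, August, November → 4.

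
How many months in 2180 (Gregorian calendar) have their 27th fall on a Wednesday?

2

Check the 27th of each month of 2180: Jan 27: Thu, Feb 27: Sun, Mar 27: Mon, Apr 27: Thu, May 27: Sat, Jun 27: Tue, Jul 27: Thu, Aug 27: Sun, Sep 27: Wed, Oct 27: Fri, Nov 27: Mon, Dec 27: Wed.
Wednesday occurs in September, December — 2 months.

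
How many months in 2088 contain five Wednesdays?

4

A month of length L has five Wednesdays iff its first Wednesday is on day ≤ L−28 (so day 1–3 in a 31-day month, 1–2 in a 30-day month, day 1 in a leap February).
Checking each month of 2088: Jan starts Thu (31d); Feb starts Sun (29d); Mar starts Mon (31d) ✓; Apr starts Thu (30d); May starts Sat (31d); Jun starts Tue (30d) ✓; Jul starts Thu (31d); Aug starts Sun (31d); Sep starts Wed (30d) ✓; Oct starts Fri (31d); Nov starts Mon (30d); Dec starts Wed (31d) ✓.
Five-Wednesday months: March, June, September, December → 4.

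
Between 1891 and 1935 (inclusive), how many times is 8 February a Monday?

7

Track 8 February's weekday year by year (advancing +1, or +2 across a Feb 29):
  1891: Sun  1892: Mon (+1) ✓  1893: Wed (+2)  1894: Thu (+1)  1895: Fri (+1)
  1896: Sat (+1)  1897: Mon (+2) ✓  1898: Tue (+1)  1899: Wed (+1)  1900: Thu (+1)
  1901: Fri (+1)  1902: Sat (+1)  1903: Sun (+1)  1904: Mon (+1) ✓  … (17 more years) …
  1922: Wed (+1)  1923: Thu (+1)  1924: Fri (+1)  1925: Sun (+2)  1926: Mon (+1) ✓
  1927: Tue (+1)  1928: Wed (+1)  1929: Fri (+2)  1930: Sat (+1)  1931: Sun (+1)
  1932: Mon (+1) ✓  1933: Wed (+2)  1934: Thu (+1)  1935: Fri (+1)
Monday years: 1892, 1897, 1904, 1909, 1915, 1926, 1932 — 7 in total.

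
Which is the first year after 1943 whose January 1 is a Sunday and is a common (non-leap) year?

Jan 1 advances by 2 weekdays after a leap year and by 1 after a common year.
1943: Jan 1 is Friday.
1944: Saturday (leap)
1945: Monday
1946: Tuesday
1947: Wednesday
1948: Thursday (leap)
1949: Saturday
1950: Sunday
1950 begins on a Sunday and is a common year.

1950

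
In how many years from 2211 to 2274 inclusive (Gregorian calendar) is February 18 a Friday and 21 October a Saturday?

2

Check each year's weekday for February 18 and 21 October:
  2211: Mon/Mon  2212: Tue/Wed  2213: Thu/Thu  2214: Fri/Fri  2215: Sat/Sat  2216: Sun/Mon  2217: Tue/Tue  2218: Wed/Wed  2219: Thu/Thu  2220: Fri/Sat ✓  2221: Sun/Sun  2222: Mon/Mon  2223: Tue/Tue  2224: Wed/Thu  …(36 more)…  2261: Mon/Mon  2262: Tue/Tue  2263: Wed/Wed  2264: Thu/Fri  2265: Sat/Sat  2266: Sun/Sun  2267: Mon/Mon  2268: Tue/Wed  2269: Thu/Thu  2270: Fri/Fri  2271: Sat/Sat  2272: Sun/Mon  2273: Tue/Tue  2274: Wed/Wed
Both conditions hold in: 2220, 2248 — 2.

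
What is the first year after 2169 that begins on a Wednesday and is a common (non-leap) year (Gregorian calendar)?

2177

Jan 1 advances by 2 weekdays after a leap year and by 1 after a common year.
2169: Jan 1 is Sunday.
2170: Monday
2171: Tuesday
2172: Wednesday (leap)
2173: Friday
2174: Saturday
2175: Sunday
2176: Monday (leap)
2177: Wednesday
2177 begins on a Wednesday and is a common year.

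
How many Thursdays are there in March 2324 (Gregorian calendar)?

4

March 2324 has 31 days and begins on Saturday.
The first Thursday is March 6.
Thursdays fall on 6, 13, 20, 27 — that's 4.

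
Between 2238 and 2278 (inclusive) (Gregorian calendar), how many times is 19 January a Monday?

5

Track 19 January's weekday year by year (advancing +1, or +2 across a Feb 29):
  2238: Fri  2239: Sat (+1)  2240: Sun (+1)  2241: Tue (+2)  2242: Wed (+1)
  2243: Thu (+1)  2244: Fri (+1)  2245: Sun (+2)  2246: Mon (+1) ✓  2247: Tue (+1)
  2248: Wed (+1)  2249: Fri (+2)  2250: Sat (+1)  2251: Sun (+1)  … (13 more years) …
  2265: Thu (+2)  2266: Fri (+1)  2267: Sat (+1)  2268: Sun (+1)  2269: Tue (+2)
  2270: Wed (+1)  2271: Thu (+1)  2272: Fri (+1)  2273: Sun (+2)  2274: Mon (+1) ✓
  2275: Tue (+1)  2276: Wed (+1)  2277: Fri (+2)  2278: Sat (+1)
Monday years: 2246, 2252, 2257, 2263, 2274 — 5 in total.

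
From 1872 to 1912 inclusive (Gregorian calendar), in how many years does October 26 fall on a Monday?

6

Track October 26's weekday year by year (advancing +1, or +2 across a Feb 29):
  1872: Sat  1873: Sun (+1)  1874: Mon (+1) ✓  1875: Tue (+1)  1876: Thu (+2)
  1877: Fri (+1)  1878: Sat (+1)  1879: Sun (+1)  1880: Tue (+2)  1881: Wed (+1)
  1882: Thu (+1)  1883: Fri (+1)  1884: Sun (+2)  1885: Mon (+1) ✓  … (13 more years) …
  1899: Thu (+1)  1900: Fri (+1)  1901: Sat (+1)  1902: Sun (+1)  1903: Mon (+1) ✓
  1904: Wed (+2)  1905: Thu (+1)  1906: Fri (+1)  1907: Sat (+1)  1908: Mon (+2) ✓
  1909: Tue (+1)  1910: Wed (+1)  1911: Thu (+1)  1912: Sat (+2)
Monday years: 1874, 1885, 1891, 1896, 1903, 1908 — 6 in total.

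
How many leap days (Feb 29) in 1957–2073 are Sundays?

4

Leap years in 1957–2073: 29 of them.
Feb 29 weekday advances by 5 (mod 7) from one leap year to the next four years later (or differs when a century non-leap intervenes).
Leap-day weekdays: 1960:Mon 1964:Sat 1968:Thu 1972:Tue 1976:Sun✓ 1980:Fri 1984:Wed 1988:Mon 1992:Sat 1996:Thu 2000:Tue 2004:Sun✓ 2008:Fri …(3 more)… 2024:Thu 2028:Tue 2032:Sun✓ 2036:Fri 2040:Wed 2044:Mon 2048:Sat 2052:Thu 2056:Tue 2060:Sun✓ 2064:Fri 2068:Wed 2072:Mon
Sunday: 1976, 2004, 2032, 2060 → 4.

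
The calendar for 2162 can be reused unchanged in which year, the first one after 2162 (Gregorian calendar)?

2173

Two years share a calendar iff Jan 1 falls on the same weekday and both are leap or both are common. 2162: Jan 1 is Friday, common year.
2163: Jan 1 Saturday, common
2164: Jan 1 Sunday, leap
2165: Jan 1 Tuesday, common
2166: Jan 1 Wednesday, common
2167: Jan 1 Thursday, common
2168: Jan 1 Friday, leap
2169: Jan 1 Sunday, common
2170: Jan 1 Monday, common
2171: Jan 1 Tuesday, common
2172: Jan 1 Wednesday, leap
2173: Jan 1 Friday, common
2173 matches on both conditions.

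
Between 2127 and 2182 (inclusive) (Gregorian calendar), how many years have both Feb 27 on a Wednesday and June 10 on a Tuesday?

Check each year's weekday for Feb 27 and June 10:
  2127: Thu/Tue  2128: Fri/Thu  2129: Sun/Fri  2130: Mon/Sat  2131: Tue/Sun  2132: Wed/Tue ✓  2133: Fri/Wed  2134: Sat/Thu  2135: Sun/Fri  2136: Mon/Sun  2137: Wed/Mon  2138: Thu/Tue  2139: Fri/Wed  2140: Sat/Fri  …(28 more)…  2169: Mon/Sat  2170: Tue/Sun  2171: Wed/Mon  2172: Thu/Wed  2173: Sat/Thu  2174: Sun/Fri  2175: Mon/Sat  2176: Tue/Mon  2177: Thu/Tue  2178: Fri/Wed  2179: Sat/Thu  2180: Sun/Sat  2181: Tue/Sun  2182: Wed/Mon
Both conditions hold in: 2132, 2160 — 2.

2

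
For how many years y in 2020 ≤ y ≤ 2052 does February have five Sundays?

1

February has 28 days (29 in leap years); it has five Sundays when Sunday falls among the first (month-length − 28) days — i.e. when February 1 is Sunday in a leap year (never in a common year).
February 1 by year: 2020:Sat 2021:Mon 2022:Tue 2023:Wed 2024:Thu 2025:Sat 2026:Sun 2027:Mon 2028:Tue 2029:Thu 2030:Fri 2031:Sat 2032:Sun✓ 2033:Tue 2034:Wed …(3 more)… 2038:Mon 2039:Tue 2040:Wed 2041:Fri 2042:Sat 2043:Sun 2044:Mon 2045:Wed 2046:Thu 2047:Fri 2048:Sat 2049:Mon 2050:Tue 2051:Wed 2052:Thu
Years with five Sundays: 2032 → 1.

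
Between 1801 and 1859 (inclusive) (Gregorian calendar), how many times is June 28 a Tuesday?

9

Track June 28's weekday year by year (advancing +1, or +2 across a Feb 29):
  1801: Sun  1802: Mon (+1)  1803: Tue (+1) ✓  1804: Thu (+2)  1805: Fri (+1)
  1806: Sat (+1)  1807: Sun (+1)  1808: Tue (+2) ✓  1809: Wed (+1)  1810: Thu (+1)
  1811: Fri (+1)  1812: Sun (+2)  1813: Mon (+1)  1814: Tue (+1) ✓  … (31 more years) …
  1846: Sun (+1)  1847: Mon (+1)  1848: Wed (+2)  1849: Thu (+1)  1850: Fri (+1)
  1851: Sat (+1)  1852: Mon (+2)  1853: Tue (+1) ✓  1854: Wed (+1)  1855: Thu (+1)
  1856: Sat (+2)  1857: Sun (+1)  1858: Mon (+1)  1859: Tue (+1) ✓
Tuesday years: 1803, 1808, 1814, 1825, 1831, 1836, 1842, 1853, 1859 — 9 in total.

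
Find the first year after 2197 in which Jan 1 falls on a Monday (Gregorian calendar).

2198

Jan 1 advances by 2 weekdays after a leap year and by 1 after a common year.
2197: Jan 1 is Sunday.
2198: Monday
2198 begins on a Monday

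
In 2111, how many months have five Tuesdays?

A month of length L has five Tuesdays iff its first Tuesday is on day ≤ L−28 (so day 1–3 in a 31-day month, 1–2 in a 30-day month, day 1 in a leap February).
Checking each month of 2111: Jan starts Thu (31d); Feb starts Sun (28d); Mar starts Sun (31d) ✓; Apr starts Wed (30d); May starts Fri (31d); Jun starts Mon (30d) ✓; Jul starts Wed (31d); Aug starts Sat (31d); Sep starts Tue (30d) ✓; Oct starts Thu (31d); Nov starts Sun (30d); Dec starts Tue (31d) ✓.
Five-Tuesday months: March, June, September, December → 4.

4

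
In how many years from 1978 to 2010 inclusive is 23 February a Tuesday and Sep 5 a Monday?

Check each year's weekday for 23 February and Sep 5:
  1978: Thu/Tue  1979: Fri/Wed  1980: Sat/Fri  1981: Mon/Sat  1982: Tue/Sun  1983: Wed/Mon  1984: Thu/Wed  1985: Sat/Thu  1986: Sun/Fri  1987: Mon/Sat  1988: Tue/Mon ✓  1989: Thu/Tue  1990: Fri/Wed  1991: Sat/Thu  …(5 more)…  1997: Sun/Fri  1998: Mon/Sat  1999: Tue/Sun  2000: Wed/Tue  2001: Fri/Wed  2002: Sat/Thu  2003: Sun/Fri  2004: Mon/Sun  2005: Wed/Mon  2006: Thu/Tue  2007: Fri/Wed  2008: Sat/Fri  2009: Mon/Sat  2010: Tue/Sun
Both conditions hold in: 1988 — 1.

1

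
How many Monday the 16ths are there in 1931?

Check the 16th of each month of 1931: Jan 16: Fri, Feb 16: Mon, Mar 16: Mon, Apr 16: Thu, May 16: Sat, Jun 16: Tue, Jul 16: Thu, Aug 16: Sun, Sep 16: Wed, Oct 16: Fri, Nov 16: Mon, Dec 16: Wed.
Monday occurs in February, March, November — 3 months.

3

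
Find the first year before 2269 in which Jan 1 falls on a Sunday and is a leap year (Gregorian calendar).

Jan 1 advances by 2 weekdays after a leap year and by 1 after a common year.
2269: Jan 1 is Friday.
2268: Wednesday (leap)
2267: Tuesday
2266: Monday
2265: Sunday
2264: Friday (leap)
2263: Thursday
2262: Wednesday
2261: Tuesday
2260: Sunday (leap)
2260 begins on a Sunday and is a leap year.

2260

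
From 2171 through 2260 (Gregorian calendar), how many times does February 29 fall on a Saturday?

Leap years in 2171–2260: 22 of them.
Feb 29 weekday advances by 5 (mod 7) from one leap year to the next four years later (or differs when a century non-leap intervenes).
Leap-day weekdays: 2172:Sat✓ 2176:Thu 2180:Tue 2184:Sun 2188:Fri 2192:Wed 2196:Mon 2204:Wed 2208:Mon 2212:Sat✓ 2216:Thu 2220:Tue 2224:Sun 2228:Fri 2232:Wed 2236:Mon 2240:Sat✓ 2244:Thu 2248:Tue 2252:Sun 2256:Fri 2260:Wed
Saturday: 2172, 2212, 2240 → 3.

3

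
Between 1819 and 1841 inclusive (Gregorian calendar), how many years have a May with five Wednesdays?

10

May has 31 days; it has five Wednesdays when Wednesday falls among the first (month-length − 28) days — i.e. when May 1 is one of Wednesday/Tuesday/Monday.
May 1 by year: 1819:Sat 1820:Mon✓ 1821:Tue✓ 1822:Wed✓ 1823:Thu 1824:Sat 1825:Sun 1826:Mon✓ 1827:Tue✓ 1828:Thu 1829:Fri 1830:Sat 1831:Sun 1832:Tue✓ 1833:Wed✓ 1834:Thu 1835:Fri 1836:Sun 1837:Mon✓ 1838:Tue✓ 1839:Wed✓ 1840:Fri 1841:Sat
Years with five Wednesdays: 1820, 1821, 1822, 1826, 1827, 1832, 1833, 1837, 1838, 1839 → 10.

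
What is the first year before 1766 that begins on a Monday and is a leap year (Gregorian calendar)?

1748

Jan 1 advances by 2 weekdays after a leap year and by 1 after a common year.
1766: Jan 1 is Wednesday.
1765: Tuesday
1764: Sunday (leap)
1763: Saturday
1762: Friday
1761: Thursday
1760: Tuesday (leap)
1759: Monday
1758: Sunday
1757: Saturday
1756: Thursday (leap)
1755: Wednesday
1754: Tuesday
1753: Monday
1752: Saturday (leap)
1751: Friday
1750: Thursday
1749: Wednesday
1748: Monday (leap)
1748 begins on a Monday and is a leap year.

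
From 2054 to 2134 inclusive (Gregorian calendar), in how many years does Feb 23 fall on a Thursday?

11

Track Feb 23's weekday year by year (advancing +1, or +2 across a Feb 29):
  2054: Mon  2055: Tue (+1)  2056: Wed (+1)  2057: Fri (+2)  2058: Sat (+1)
  2059: Sun (+1)  2060: Mon (+1)  2061: Wed (+2)  2062: Thu (+1) ✓  2063: Fri (+1)
  2064: Sat (+1)  2065: Mon (+2)  2066: Tue (+1)  2067: Wed (+1)  … (53 more years) …
  2121: Sun (+2)  2122: Mon (+1)  2123: Tue (+1)  2124: Wed (+1)  2125: Fri (+2)
  2126: Sat (+1)  2127: Sun (+1)  2128: Mon (+1)  2129: Wed (+2)  2130: Thu (+1) ✓
  2131: Fri (+1)  2132: Sat (+1)  2133: Mon (+2)  2134: Tue (+1)
Thursday years: 2062, 2068, 2073, 2079, 2090, 2096, 2102, 2108, 2113, 2119, 2130 — 11 in total.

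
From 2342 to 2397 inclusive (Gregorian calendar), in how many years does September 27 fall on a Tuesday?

Track September 27's weekday year by year (advancing +1, or +2 across a Feb 29):
  2342: Sun  2343: Mon (+1)  2344: Wed (+2)  2345: Thu (+1)  2346: Fri (+1)
  2347: Sat (+1)  2348: Mon (+2)  2349: Tue (+1) ✓  2350: Wed (+1)  2351: Thu (+1)
  2352: Sat (+2)  2353: Sun (+1)  2354: Mon (+1)  2355: Tue (+1) ✓  … (28 more years) …
  2384: Thu (+2)  2385: Fri (+1)  2386: Sat (+1)  2387: Sun (+1)  2388: Tue (+2) ✓
  2389: Wed (+1)  2390: Thu (+1)  2391: Fri (+1)  2392: Sun (+2)  2393: Mon (+1)
  2394: Tue (+1) ✓  2395: Wed (+1)  2396: Fri (+2)  2397: Sat (+1)
Tuesday years: 2349, 2355, 2360, 2366, 2377, 2383, 2388, 2394 — 8 in total.

8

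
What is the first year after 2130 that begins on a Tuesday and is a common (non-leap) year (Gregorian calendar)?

Jan 1 advances by 2 weekdays after a leap year and by 1 after a common year.
2130: Jan 1 is Sunday.
2131: Monday
2132: Tuesday (leap)
2133: Thursday
2134: Friday
2135: Saturday
2136: Sunday (leap)
2137: Tuesday
2137 begins on a Tuesday and is a common year.

2137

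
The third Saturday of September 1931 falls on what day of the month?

September 1, 1931 is a Tuesday, so the first Saturday is the 5th.
The third Saturday is 5 + 14 = 19.

19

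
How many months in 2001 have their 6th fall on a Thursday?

2

Check the 6th of each month of 2001: Jan 6: Sat, Feb 6: Tue, Mar 6: Tue, Apr 6: Fri, May 6: Sun, Jun 6: Wed, Jul 6: Fri, Aug 6: Mon, Sep 6: Thu, Oct 6: Sat, Nov 6: Tue, Dec 6: Thu.
Thursday occurs in September, December — 2 months.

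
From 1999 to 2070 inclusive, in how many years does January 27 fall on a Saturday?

10

Track January 27's weekday year by year (advancing +1, or +2 across a Feb 29):
  1999: Wed  2000: Thu (+1)  2001: Sat (+2) ✓  2002: Sun (+1)  2003: Mon (+1)
  2004: Tue (+1)  2005: Thu (+2)  2006: Fri (+1)  2007: Sat (+1) ✓  2008: Sun (+1)
  2009: Tue (+2)  2010: Wed (+1)  2011: Thu (+1)  2012: Fri (+1)  … (44 more years) …
  2057: Sat (+2) ✓  2058: Sun (+1)  2059: Mon (+1)  2060: Tue (+1)  2061: Thu (+2)
  2062: Fri (+1)  2063: Sat (+1) ✓  2064: Sun (+1)  2065: Tue (+2)  2066: Wed (+1)
  2067: Thu (+1)  2068: Fri (+1)  2069: Sun (+2)  2070: Mon (+1)
Saturday years: 2001, 2007, 2018, 2024, 2029, 2035, 2046, 2052, 2057, 2063 — 10 in total.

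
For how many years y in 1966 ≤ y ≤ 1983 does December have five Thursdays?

December has 31 days; it has five Thursdays when Thursday falls among the first (month-length − 28) days — i.e. when December 1 is one of Thursday/Wednesday/Tuesday.
December 1 by year: 1966:Thu✓ 1967:Fri 1968:Sun 1969:Mon 1970:Tue✓ 1971:Wed✓ 1972:Fri 1973:Sat 1974:Sun 1975:Mon 1976:Wed✓ 1977:Thu✓ 1978:Fri 1979:Sat 1980:Mon 1981:Tue✓ 1982:Wed✓ 1983:Thu✓
Years with five Thursdays: 1966, 1970, 1971, 1976, 1977, 1981, 1982, 1983 → 8.

8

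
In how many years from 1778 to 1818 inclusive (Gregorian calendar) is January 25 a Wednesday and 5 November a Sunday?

Check each year's weekday for January 25 and 5 November:
  1778: Sun/Thu  1779: Mon/Fri  1780: Tue/Sun  1781: Thu/Mon  1782: Fri/Tue  1783: Sat/Wed  1784: Sun/Fri  1785: Tue/Sat  1786: Wed/Sun ✓  1787: Thu/Mon  1788: Fri/Wed  1789: Sun/Thu  1790: Mon/Fri  1791: Tue/Sat  …(13 more)…  1805: Fri/Tue  1806: Sat/Wed  1807: Sun/Thu  1808: Mon/Sat  1809: Wed/Sun ✓  1810: Thu/Mon  1811: Fri/Tue  1812: Sat/Thu  1813: Mon/Fri  1814: Tue/Sat  1815: Wed/Sun ✓  1816: Thu/Tue  1817: Sat/Wed  1818: Sun/Thu
Both conditions hold in: 1786, 1797, 1809, 1815 — 4.

4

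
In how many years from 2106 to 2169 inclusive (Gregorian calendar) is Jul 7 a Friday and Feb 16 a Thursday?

7

Check each year's weekday for Jul 7 and Feb 16:
  2106: Wed/Tue  2107: Thu/Wed  2108: Sat/Thu  2109: Sun/Sat  2110: Mon/Sun  2111: Tue/Mon  2112: Thu/Tue  2113: Fri/Thu ✓  2114: Sat/Fri  2115: Sun/Sat  2116: Tue/Sun  2117: Wed/Tue  2118: Thu/Wed  2119: Fri/Thu ✓  …(36 more)…  2156: Wed/Mon  2157: Thu/Wed  2158: Fri/Thu ✓  2159: Sat/Fri  2160: Mon/Sat  2161: Tue/Mon  2162: Wed/Tue  2163: Thu/Wed  2164: Sat/Thu  2165: Sun/Sat  2166: Mon/Sun  2167: Tue/Mon  2168: Thu/Tue  2169: Fri/Thu ✓
Both conditions hold in: 2113, 2119, 2130, 2141, 2147, 2158, 2169 — 7.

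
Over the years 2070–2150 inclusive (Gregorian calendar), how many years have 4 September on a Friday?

Track 4 September's weekday year by year (advancing +1, or +2 across a Feb 29):
  2070: Thu  2071: Fri (+1) ✓  2072: Sun (+2)  2073: Mon (+1)  2074: Tue (+1)
  2075: Wed (+1)  2076: Fri (+2) ✓  2077: Sat (+1)  2078: Sun (+1)  2079: Mon (+1)
  2080: Wed (+2)  2081: Thu (+1)  2082: Fri (+1) ✓  2083: Sat (+1)  … (53 more years) …
  2137: Wed (+1)  2138: Thu (+1)  2139: Fri (+1) ✓  2140: Sun (+2)  2141: Mon (+1)
  2142: Tue (+1)  2143: Wed (+1)  2144: Fri (+2) ✓  2145: Sat (+1)  2146: Sun (+1)
  2147: Mon (+1)  2148: Wed (+2)  2149: Thu (+1)  2150: Fri (+1) ✓
Friday years: 2071, 2076, 2082, 2093, 2099, 2105, 2111, 2116, 2122, 2133, 2139, 2144, 2150 — 13 in total.

13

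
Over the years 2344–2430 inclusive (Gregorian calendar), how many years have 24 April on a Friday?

Track 24 April's weekday year by year (advancing +1, or +2 across a Feb 29):
  2344: Mon  2345: Tue (+1)  2346: Wed (+1)  2347: Thu (+1)  2348: Sat (+2)
  2349: Sun (+1)  2350: Mon (+1)  2351: Tue (+1)  2352: Thu (+2)  2353: Fri (+1) ✓
  2354: Sat (+1)  2355: Sun (+1)  2356: Tue (+2)  2357: Wed (+1)  … (59 more years) …
  2417: Mon (+1)  2418: Tue (+1)  2419: Wed (+1)  2420: Fri (+2) ✓  2421: Sat (+1)
  2422: Sun (+1)  2423: Mon (+1)  2424: Wed (+2)  2425: Thu (+1)  2426: Fri (+1) ✓
  2427: Sat (+1)  2428: Mon (+2)  2429: Tue (+1)  2430: Wed (+1)
Friday years: 2353, 2359, 2364, 2370, 2381, 2387, 2392, 2398, 2409, 2415, 2420, 2426 — 12 in total.

12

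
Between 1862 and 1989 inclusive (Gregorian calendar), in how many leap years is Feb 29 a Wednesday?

4

Leap years in 1862–1989: 31 of them.
Feb 29 weekday advances by 5 (mod 7) from one leap year to the next four years later (or differs when a century non-leap intervenes).
Leap-day weekdays: 1864:Mon 1868:Sat 1872:Thu 1876:Tue 1880:Sun 1884:Fri 1888:Wed✓ 1892:Mon 1896:Sat 1904:Mon 1908:Sat 1912:Thu 1916:Tue …(5 more)… 1940:Thu 1944:Tue 1948:Sun 1952:Fri 1956:Wed✓ 1960:Mon 1964:Sat 1968:Thu 1972:Tue 1976:Sun 1980:Fri 1984:Wed✓ 1988:Mon
Wednesday: 1888, 1928, 1956, 1984 → 4.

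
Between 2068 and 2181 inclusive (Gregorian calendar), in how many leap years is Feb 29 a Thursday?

Leap years in 2068–2181: 28 of them.
Feb 29 weekday advances by 5 (mod 7) from one leap year to the next four years later (or differs when a century non-leap intervenes).
Leap-day weekdays: 2068:Wed 2072:Mon 2076:Sat 2080:Thu✓ 2084:Tue 2088:Sun 2092:Fri 2096:Wed 2104:Fri 2108:Wed 2112:Mon 2116:Sat 2120:Thu✓ 2124:Tue 2128:Sun 2132:Fri 2136:Wed 2140:Mon 2144:Sat 2148:Thu✓ 2152:Tue 2156:Sun 2160:Fri 2164:Wed 2168:Mon 2172:Sat 2176:Thu✓ 2180:Tue
Thursday: 2080, 2120, 2148, 2176 → 4.

4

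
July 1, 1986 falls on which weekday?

January 1, 1986 is a Wednesday.
July 1 is day 182 of the year, i.e. 181 days after Jan 1.
181 mod 7 = 6, so advance 6 weekdays from Wednesday: Tuesday.

Tuesday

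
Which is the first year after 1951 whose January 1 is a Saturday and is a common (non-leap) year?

Jan 1 advances by 2 weekdays after a leap year and by 1 after a common year.
1951: Jan 1 is Monday.
1952: Tuesday (leap)
1953: Thursday
1954: Friday
1955: Saturday
1955 begins on a Saturday and is a common year.

1955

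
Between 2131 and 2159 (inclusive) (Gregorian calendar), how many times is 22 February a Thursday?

5

Track 22 February's weekday year by year (advancing +1, or +2 across a Feb 29):
  2131: Thu ✓  2132: Fri (+1)  2133: Sun (+2)  2134: Mon (+1)  2135: Tue (+1)
  2136: Wed (+1)  2137: Fri (+2)  2138: Sat (+1)  2139: Sun (+1)  2140: Mon (+1)
  2141: Wed (+2)  2142: Thu (+1) ✓  2143: Fri (+1)  2144: Sat (+1)  2145: Mon (+2)
  2146: Tue (+1)  2147: Wed (+1)  2148: Thu (+1) ✓  2149: Sat (+2)  2150: Sun (+1)
  2151: Mon (+1)  2152: Tue (+1)  2153: Thu (+2) ✓  2154: Fri (+1)  2155: Sat (+1)
  2156: Sun (+1)  2157: Tue (+2)  2158: Wed (+1)  2159: Thu (+1) ✓
Thursday years: 2131, 2142, 2148, 2153, 2159 — 5 in total.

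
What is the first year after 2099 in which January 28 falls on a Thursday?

From one year to the next, a fixed date's weekday advances by 1, or by 2 when a Feb 29 lies between the two dates.
2099: January 28 is Wednesday.
2100: Thursday (+1)
January 28 falls on a Thursday in 2100.

2100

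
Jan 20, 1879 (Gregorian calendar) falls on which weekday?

January 1, 1879 is a Wednesday.
January 20 is day 20 of the year, i.e. 19 days after Jan 1.
19 mod 7 = 5, so advance 5 weekdays from Wednesday: Monday.

Monday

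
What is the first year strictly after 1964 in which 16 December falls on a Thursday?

From one year to the next, a fixed date's weekday advances by 1, or by 2 when a Feb 29 lies between the two dates.
1964: December 16 is Wednesday.
1965: Thursday (+1)
16 December falls on a Thursday in 1965.

1965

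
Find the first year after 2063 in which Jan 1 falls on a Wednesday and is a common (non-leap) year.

2070

Jan 1 advances by 2 weekdays after a leap year and by 1 after a common year.
2063: Jan 1 is Monday.
2064: Tuesday (leap)
2065: Thursday
2066: Friday
2067: Saturday
2068: Sunday (leap)
2069: Tuesday
2070: Wednesday
2070 begins on a Wednesday and is a common year.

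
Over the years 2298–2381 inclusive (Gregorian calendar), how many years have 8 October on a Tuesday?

12

Track 8 October's weekday year by year (advancing +1, or +2 across a Feb 29):
  2298: Sat  2299: Sun (+1)  2300: Mon (+1)  2301: Tue (+1) ✓  2302: Wed (+1)
  2303: Thu (+1)  2304: Sat (+2)  2305: Sun (+1)  2306: Mon (+1)  2307: Tue (+1) ✓
  2308: Thu (+2)  2309: Fri (+1)  2310: Sat (+1)  2311: Sun (+1)  … (56 more years) …
  2368: Tue (+2) ✓  2369: Wed (+1)  2370: Thu (+1)  2371: Fri (+1)  2372: Sun (+2)
  2373: Mon (+1)  2374: Tue (+1) ✓  2375: Wed (+1)  2376: Fri (+2)  2377: Sat (+1)
  2378: Sun (+1)  2379: Mon (+1)  2380: Wed (+2)  2381: Thu (+1)
Tuesday years: 2301, 2307, 2312, 2318, 2329, 2335, 2340, 2346, 2357, 2363, 2368, 2374 — 12 in total.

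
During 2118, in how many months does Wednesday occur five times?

A month of length L has five Wednesdays iff its first Wednesday is on day ≤ L−28 (so day 1–3 in a 31-day month, 1–2 in a 30-day month, day 1 in a leap February).
Checking each month of 2118: Jan starts Sat (31d); Feb starts Tue (28d); Mar starts Tue (31d) ✓; Apr starts Fri (30d); May starts Sun (31d); Jun starts Wed (30d) ✓; Jul starts Fri (31d); Aug starts Mon (31d) ✓; Sep starts Thu (30d); Oct starts Sat (31d); Nov starts Tue (30d) ✓; Dec starts Thu (31d).
Five-Wednesday months: March, June, August, November → 4.

4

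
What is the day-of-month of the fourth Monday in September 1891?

28

September 1, 1891 is a Tuesday, so the first Monday is the 7th.
The fourth Monday is 7 + 21 = 28.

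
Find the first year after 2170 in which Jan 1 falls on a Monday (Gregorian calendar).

Jan 1 advances by 2 weekdays after a leap year and by 1 after a common year.
2170: Jan 1 is Monday.
2171: Tuesday
2172: Wednesday (leap)
2173: Friday
2174: Saturday
2175: Sunday
2176: Monday (leap)
2176 begins on a Monday

2176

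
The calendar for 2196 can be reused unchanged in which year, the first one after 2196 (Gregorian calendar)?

2208

Two years share a calendar iff Jan 1 falls on the same weekday and both are leap or both are common. 2196: Jan 1 is Friday, leap year.
2197: Jan 1 Sunday, common
2198: Jan 1 Monday, common
2199: Jan 1 Tuesday, common
2200: Jan 1 Wednesday, common
2201: Jan 1 Thursday, common
2202: Jan 1 Friday, common
2203: Jan 1 Saturday, common
2204: Jan 1 Sunday, leap
2205: Jan 1 Tuesday, common
2206: Jan 1 Wednesday, common
2207: Jan 1 Thursday, common
2208: Jan 1 Friday, leap
2208 matches on both conditions.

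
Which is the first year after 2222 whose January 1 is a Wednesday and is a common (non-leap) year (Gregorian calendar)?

Jan 1 advances by 2 weekdays after a leap year and by 1 after a common year.
2222: Jan 1 is Tuesday.
2223: Wednesday
2223 begins on a Wednesday and is a common year.

2223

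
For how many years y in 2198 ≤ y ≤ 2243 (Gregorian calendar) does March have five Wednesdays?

19

March has 31 days; it has five Wednesdays when Wednesday falls among the first (month-length − 28) days — i.e. when March 1 is one of Wednesday/Tuesday/Monday.
March 1 by year: 2198:Thu 2199:Fri 2200:Sat 2201:Sun 2202:Mon✓ 2203:Tue✓ 2204:Thu 2205:Fri 2206:Sat 2207:Sun 2208:Tue✓ 2209:Wed✓ 2210:Thu 2211:Fri 2212:Sun …(16 more)… 2229:Sun 2230:Mon✓ 2231:Tue✓ 2232:Thu 2233:Fri 2234:Sat 2235:Sun 2236:Tue✓ 2237:Wed✓ 2238:Thu 2239:Fri 2240:Sun 2241:Mon✓ 2242:Tue✓ 2243:Wed✓
Years with five Wednesdays: 2202, 2203, 2208, 2209, 2213, 2214, 2215, 2219, 2220, 2224, 2225, 2226, 2230, 2231, 2236, 2237, 2241, 2242, 2243 → 19.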